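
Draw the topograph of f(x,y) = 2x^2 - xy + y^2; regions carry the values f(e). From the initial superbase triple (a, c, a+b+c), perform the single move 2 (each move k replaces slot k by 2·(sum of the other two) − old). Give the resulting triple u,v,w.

start (2,1,2) = (f(1,0),f(0,1),f(1,1))
replace slot 2: 2·(2+2) − 1 = 7 → (2,7,2)

2,7,2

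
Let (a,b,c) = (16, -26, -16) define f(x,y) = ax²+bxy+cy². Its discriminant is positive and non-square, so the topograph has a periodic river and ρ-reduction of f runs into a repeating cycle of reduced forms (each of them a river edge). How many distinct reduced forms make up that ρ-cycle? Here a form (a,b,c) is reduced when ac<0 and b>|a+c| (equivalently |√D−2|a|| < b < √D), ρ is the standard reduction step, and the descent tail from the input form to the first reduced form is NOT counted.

D = 1700, ⌊√D⌋ = 41
descent: ρ → (-16,26,16)  [lands on river]
river: ρ → (16,38,-4)
river: ρ → (-4,34,34)
river: ρ → (34,34,-4)
river: ρ → (-4,38,16)
river: ρ → (16,26,-16)
river: ρ → (-16,38,4)
river: ρ → (4,34,-34)
river: ρ → (-34,34,4)
river: ρ → (4,38,-16)
ρ-cycle length = 10 (tail of 1 descent step not counted)

10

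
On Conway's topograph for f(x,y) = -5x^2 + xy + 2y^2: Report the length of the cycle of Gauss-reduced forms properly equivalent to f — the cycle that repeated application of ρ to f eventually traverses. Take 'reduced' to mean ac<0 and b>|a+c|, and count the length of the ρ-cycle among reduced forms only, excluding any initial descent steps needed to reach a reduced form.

D = 41, ⌊√D⌋ = 6
descent: ρ → (2,3,-4)  [lands on river]
river: ρ → (-4,5,1)
river: ρ → (1,5,-4)
river: ρ → (-4,3,2)
river: ρ → (2,5,-2)
river: ρ → (-2,3,4)
river: ρ → (4,5,-1)
river: ρ → (-1,5,4)
river: ρ → (4,3,-2)
river: ρ → (-2,5,2)
ρ-cycle length = 10 (tail of 1 descent step not counted)

10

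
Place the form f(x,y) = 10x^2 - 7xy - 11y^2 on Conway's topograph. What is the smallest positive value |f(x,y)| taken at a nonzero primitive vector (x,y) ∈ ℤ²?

descent: ρ → (-11,7,10)  [lands on river]
river: ρ → (10,13,-8)
river: ρ → (-8,19,4)
river: ρ → (4,21,-3)
river: ρ → (-3,21,4)
river: ρ → (4,19,-8)
river: ρ → (-8,13,10)
river: ρ → (10,7,-11)
river: ρ → (-11,15,6)
river: ρ → (6,21,-2)
river: ρ → (-2,19,16)
river: ρ → (16,13,-5)
river: ρ → (-5,17,10)
river: ρ → (10,3,-12)
river: ρ → (-12,21,1)
river: ρ → (1,21,-12)
river: ρ → (-12,3,10)
river: ρ → (10,17,-5)
river: ρ → (-5,13,16)
river: ρ → (16,19,-2)
river: ρ → (-2,21,6)
river: ρ → (6,15,-11)
closes: descent 1, river 22
min |a| on river = 1

1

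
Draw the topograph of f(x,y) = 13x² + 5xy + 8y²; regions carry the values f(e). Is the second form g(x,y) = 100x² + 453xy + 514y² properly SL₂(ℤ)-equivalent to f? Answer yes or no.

D₁ = -391, D₂ = -391
f: flip: (13,5,8)→(8,-5,13)
f: reduced (well bottom): (8,-5,13) with a≤c, −a<b≤a
g: translate: b→53 (≡453 mod 200), so (100,453,514)→(100,53,8)
g: flip: (100,53,8)→(8,-53,100)
g: translate: b→-5 (≡-53 mod 16), so (8,-53,100)→(8,-5,13)
g: reduced (well bottom): (8,-5,13) with a≤c, −a<b≤a
reduced forms (8, -5, 13) vs (8, -5, 13) ⇒ equivalent

yes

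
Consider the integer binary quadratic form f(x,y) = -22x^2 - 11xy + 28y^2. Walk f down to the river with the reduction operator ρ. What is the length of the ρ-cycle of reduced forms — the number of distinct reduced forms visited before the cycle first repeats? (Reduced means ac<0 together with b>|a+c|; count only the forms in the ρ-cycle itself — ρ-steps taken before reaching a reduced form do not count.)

D = 2585, ⌊√D⌋ = 50
descent: ρ → (28,11,-22)  [lands on river]
river: ρ → (-22,33,17)
river: ρ → (17,35,-20)
river: ρ → (-20,45,7)
river: ρ → (7,39,-38)
river: ρ → (-38,37,8)
river: ρ → (8,43,-23)
river: ρ → (-23,49,2)
river: ρ → (2,47,-47)
river: ρ → (-47,47,2)
river: ρ → (2,49,-23)
river: ρ → (-23,43,8)
river: ρ → (8,37,-38)
river: ρ → (-38,39,7)
river: ρ → (7,45,-20)
river: ρ → (-20,35,17)
river: ρ → (17,33,-22)
river: ρ → (-22,11,28)
river: ρ → (28,45,-5)
river: ρ → (-5,45,28)
ρ-cycle length = 20 (tail of 1 descent step not counted)

20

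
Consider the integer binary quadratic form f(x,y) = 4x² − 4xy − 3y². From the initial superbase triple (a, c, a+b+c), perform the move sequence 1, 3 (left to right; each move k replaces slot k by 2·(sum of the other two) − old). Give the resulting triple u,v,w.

start (4,-3,-3) = (f(1,0),f(0,1),f(1,1))
replace slot 1: 2·((-3)+(-3)) − 4 = -16 → (-16,-3,-3)
replace slot 3: 2·((-16)+(-3)) − (-3) = -35 → (-16,-3,-35)

-16,-3,-35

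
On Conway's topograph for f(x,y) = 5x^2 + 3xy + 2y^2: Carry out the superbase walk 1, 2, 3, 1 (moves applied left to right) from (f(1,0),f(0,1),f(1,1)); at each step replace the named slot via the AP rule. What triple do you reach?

start (5,2,10) = (f(1,0),f(0,1),f(1,1))
replace slot 1: 2·(2+10) − 5 = 19 → (19,2,10)
replace slot 2: 2·(19+10) − 2 = 56 → (19,56,10)
replace slot 3: 2·(19+56) − 10 = 140 → (19,56,140)
replace slot 1: 2·(56+140) − 19 = 373 → (373,56,140)

373,56,140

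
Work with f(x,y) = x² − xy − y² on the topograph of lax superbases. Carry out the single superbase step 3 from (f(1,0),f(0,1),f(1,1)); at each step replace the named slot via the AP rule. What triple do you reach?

start (1,-1,-1) = (f(1,0),f(0,1),f(1,1))
replace slot 3: 2·(1+(-1)) − (-1) = 1 → (1,-1,1)

1,-1,1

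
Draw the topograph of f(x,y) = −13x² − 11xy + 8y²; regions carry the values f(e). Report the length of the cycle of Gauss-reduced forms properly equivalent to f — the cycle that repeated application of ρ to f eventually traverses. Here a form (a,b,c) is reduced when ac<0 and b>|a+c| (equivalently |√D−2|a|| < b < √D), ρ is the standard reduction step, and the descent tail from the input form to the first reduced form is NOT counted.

D = 537, ⌊√D⌋ = 23
descent: ρ → (8,11,-13)  [lands on river]
river: ρ → (-13,15,6)
river: ρ → (6,21,-4)
river: ρ → (-4,19,11)
river: ρ → (11,3,-12)
river: ρ → (-12,21,2)
river: ρ → (2,23,-1)
river: ρ → (-1,23,2)
river: ρ → (2,21,-12)
river: ρ → (-12,3,11)
river: ρ → (11,19,-4)
river: ρ → (-4,21,6)
river: ρ → (6,15,-13)
river: ρ → (-13,11,8)
river: ρ → (8,21,-3)
river: ρ → (-3,21,8)
ρ-cycle length = 16 (tail of 1 descent step not counted)

16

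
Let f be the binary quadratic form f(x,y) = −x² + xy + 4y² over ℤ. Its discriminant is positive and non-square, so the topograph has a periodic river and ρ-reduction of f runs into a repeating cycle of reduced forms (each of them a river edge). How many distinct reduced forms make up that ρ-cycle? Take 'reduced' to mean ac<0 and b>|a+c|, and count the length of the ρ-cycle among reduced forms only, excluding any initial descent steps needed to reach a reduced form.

D = 17, ⌊√D⌋ = 4
descent: ρ → (4,-1,-1)
descent: ρ → (-1,3,2)  [lands on river]
river: ρ → (2,1,-2)
river: ρ → (-2,3,1)
river: ρ → (1,3,-2)
river: ρ → (-2,1,2)
river: ρ → (2,3,-1)
ρ-cycle length = 6 (tail of 2 descent steps not counted)

6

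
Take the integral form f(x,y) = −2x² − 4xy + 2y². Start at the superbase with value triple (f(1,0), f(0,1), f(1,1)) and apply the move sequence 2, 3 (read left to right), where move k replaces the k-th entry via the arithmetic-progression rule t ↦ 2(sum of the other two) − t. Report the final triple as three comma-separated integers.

start (-2,2,-4) = (f(1,0),f(0,1),f(1,1))
replace slot 2: 2·((-2)+(-4)) − 2 = -14 → (-2,-14,-4)
replace slot 3: 2·((-2)+(-14)) − (-4) = -28 → (-2,-14,-28)

-2,-14,-28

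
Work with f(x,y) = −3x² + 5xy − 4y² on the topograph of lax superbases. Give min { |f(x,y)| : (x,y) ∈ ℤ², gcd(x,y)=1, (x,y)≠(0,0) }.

translate: b→1 (≡-5 mod 6), so (3,-5,4)→(3,1,2)
flip: (3,1,2)→(2,-1,3)
reduced (well bottom): (2,-1,3) with a≤c, −a<b≤a
well minimum |f| = |-2| = 2 (negative-definite)

2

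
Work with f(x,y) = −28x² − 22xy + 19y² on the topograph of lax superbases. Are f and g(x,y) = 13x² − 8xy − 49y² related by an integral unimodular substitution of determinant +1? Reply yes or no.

D₁ = 2612, D₂ = 2612
river cycle of f (length 38): (19, 22, -28), (-28, 34, 13), (13, 44, -13), (-13, 34, 28), (28, 22, -19), (-19, 16, 31), (31, 46, -4), (-4, 50, 7), (7, 48, -11), (-11, 40, 23), … (28 more)
river cycle of g (length 38): (13, 44, -13), (-13, 34, 28), (28, 22, -19), (-19, 16, 31), (31, 46, -4), (-4, 50, 7), (7, 48, -11), (-11, 40, 23), (23, 6, -28), (-28, 50, 1), … (28 more)
cycles coincide ⇒ equivalent

yes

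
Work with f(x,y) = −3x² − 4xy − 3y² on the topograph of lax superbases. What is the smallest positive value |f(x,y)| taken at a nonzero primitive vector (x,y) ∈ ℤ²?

translate: b→-2 (≡4 mod 6), so (3,4,3)→(3,-2,2)
flip: (3,-2,2)→(2,2,3)
reduced (well bottom): (2,2,3) with a≤c, −a<b≤a
well minimum |f| = |-2| = 2 (negative-definite)

2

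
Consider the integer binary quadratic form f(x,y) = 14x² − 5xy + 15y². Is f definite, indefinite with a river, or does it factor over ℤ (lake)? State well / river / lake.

D = b²−4ac = (-5)² − 4·14·15 = -815
D < 0 ⇒ definite ⇒ every region one sign ⇒ single well

well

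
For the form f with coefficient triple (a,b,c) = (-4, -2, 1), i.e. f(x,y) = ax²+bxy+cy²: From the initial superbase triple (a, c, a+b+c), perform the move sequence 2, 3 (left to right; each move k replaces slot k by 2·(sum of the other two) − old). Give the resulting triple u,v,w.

start (-4,1,-5) = (f(1,0),f(0,1),f(1,1))
replace slot 2: 2·((-4)+(-5)) − 1 = -19 → (-4,-19,-5)
replace slot 3: 2·((-4)+(-19)) − (-5) = -41 → (-4,-19,-41)

-4,-19,-41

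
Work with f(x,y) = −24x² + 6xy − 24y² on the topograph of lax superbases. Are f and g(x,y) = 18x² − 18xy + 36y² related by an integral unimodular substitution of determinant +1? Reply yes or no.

D₁ = -2268, D₂ = -2268
f is negative-definite; reduce −f:
−f: flip: (24,-6,24)→(24,6,24)
−f: reduced (well bottom): (24,6,24) with a≤c, −a<b≤a
flip sign back: reduced form of f is (-24,-6,-24)
g: translate: b→18 (≡-18 mod 36), so (18,-18,36)→(18,18,36)
g: reduced (well bottom): (18,18,36) with a≤c, −a<b≤a
reduced forms (-24, -6, -24) vs (18, 18, 36) ⇒ inequivalent

no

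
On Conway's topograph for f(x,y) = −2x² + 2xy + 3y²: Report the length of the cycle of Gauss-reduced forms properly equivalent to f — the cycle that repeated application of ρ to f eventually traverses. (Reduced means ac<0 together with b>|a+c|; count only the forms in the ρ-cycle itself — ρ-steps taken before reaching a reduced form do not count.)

D = 28, ⌊√D⌋ = 5
river: ρ → (3,4,-1)
river: ρ → (-1,4,3)
river: ρ → (3,2,-2)
river: ρ → (-2,2,3)
ρ-cycle length = 4 (tail of 0 descent steps not counted)

4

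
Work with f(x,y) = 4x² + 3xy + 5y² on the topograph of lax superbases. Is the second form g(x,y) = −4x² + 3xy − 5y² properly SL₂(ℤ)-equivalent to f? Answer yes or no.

D₁ = -71, D₂ = -71
f: reduced (well bottom): (4,3,5) with a≤c, −a<b≤a
g is negative-definite; reduce −g:
−g: reduced (well bottom): (4,-3,5) with a≤c, −a<b≤a
flip sign back: reduced form of g is (-4,3,-5)
reduced forms (4, 3, 5) vs (-4, 3, -5) ⇒ inequivalent

no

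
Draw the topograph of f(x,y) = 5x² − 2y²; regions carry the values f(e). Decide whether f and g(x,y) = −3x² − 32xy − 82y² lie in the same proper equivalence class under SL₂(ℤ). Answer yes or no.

D₁ = 40, D₂ = 40
river cycle of f (length 6): (-2, 4, 3), (3, 2, -3), (-3, 4, 2), (2, 4, -3), (-3, 2, 3), (3, 4, -2)
river cycle of g (length 6): (-3, 4, 2), (2, 4, -3), (-3, 2, 3), (3, 4, -2), (-2, 4, 3), (3, 2, -3)
cycles coincide ⇒ equivalent

yes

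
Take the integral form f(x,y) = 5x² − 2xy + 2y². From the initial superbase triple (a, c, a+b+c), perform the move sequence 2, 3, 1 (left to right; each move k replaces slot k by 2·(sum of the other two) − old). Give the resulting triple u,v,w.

start (5,2,5) = (f(1,0),f(0,1),f(1,1))
replace slot 2: 2·(5+5) − 2 = 18 → (5,18,5)
replace slot 3: 2·(5+18) − 5 = 41 → (5,18,41)
replace slot 1: 2·(18+41) − 5 = 113 → (113,18,41)

113,18,41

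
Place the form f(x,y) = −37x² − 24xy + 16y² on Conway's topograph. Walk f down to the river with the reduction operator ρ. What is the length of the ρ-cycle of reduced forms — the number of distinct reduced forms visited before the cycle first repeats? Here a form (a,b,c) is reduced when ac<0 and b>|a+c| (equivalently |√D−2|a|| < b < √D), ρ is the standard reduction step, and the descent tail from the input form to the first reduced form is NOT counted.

D = 2944, ⌊√D⌋ = 54
descent: ρ → (16,24,-37)  [lands on river]
river: ρ → (-37,50,3)
river: ρ → (3,52,-20)
river: ρ → (-20,28,27)
river: ρ → (27,26,-21)
river: ρ → (-21,16,32)
river: ρ → (32,48,-5)
river: ρ → (-5,52,12)
river: ρ → (12,44,-21)
river: ρ → (-21,40,16)
ρ-cycle length = 10 (tail of 1 descent step not counted)

10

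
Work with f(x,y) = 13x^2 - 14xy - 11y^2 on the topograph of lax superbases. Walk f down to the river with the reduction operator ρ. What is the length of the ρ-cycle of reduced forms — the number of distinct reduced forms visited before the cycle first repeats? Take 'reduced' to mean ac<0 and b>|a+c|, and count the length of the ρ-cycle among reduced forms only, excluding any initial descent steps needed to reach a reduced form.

D = 768, ⌊√D⌋ = 27
descent: ρ → (-11,14,13)  [lands on river]
river: ρ → (13,12,-12)
river: ρ → (-12,12,13)
river: ρ → (13,14,-11)
river: ρ → (-11,8,16)
river: ρ → (16,24,-3)
river: ρ → (-3,24,16)
river: ρ → (16,8,-11)
ρ-cycle length = 8 (tail of 1 descent step not counted)

8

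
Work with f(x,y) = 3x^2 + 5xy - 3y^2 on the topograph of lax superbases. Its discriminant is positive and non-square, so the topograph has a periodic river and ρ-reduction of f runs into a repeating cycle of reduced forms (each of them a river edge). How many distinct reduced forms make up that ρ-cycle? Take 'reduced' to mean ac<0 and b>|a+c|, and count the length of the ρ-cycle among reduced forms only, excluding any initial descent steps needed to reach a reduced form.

D = 61, ⌊√D⌋ = 7
river: ρ → (-3,7,1)
river: ρ → (1,7,-3)
river: ρ → (-3,5,3)
river: ρ → (3,7,-1)
river: ρ → (-1,7,3)
river: ρ → (3,5,-3)
ρ-cycle length = 6 (tail of 0 descent steps not counted)

6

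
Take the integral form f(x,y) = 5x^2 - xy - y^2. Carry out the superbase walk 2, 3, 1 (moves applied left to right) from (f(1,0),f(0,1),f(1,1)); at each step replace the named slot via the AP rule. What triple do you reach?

start (5,-1,3) = (f(1,0),f(0,1),f(1,1))
replace slot 2: 2·(5+3) − (-1) = 17 → (5,17,3)
replace slot 3: 2·(5+17) − 3 = 41 → (5,17,41)
replace slot 1: 2·(17+41) − 5 = 111 → (111,17,41)

111,17,41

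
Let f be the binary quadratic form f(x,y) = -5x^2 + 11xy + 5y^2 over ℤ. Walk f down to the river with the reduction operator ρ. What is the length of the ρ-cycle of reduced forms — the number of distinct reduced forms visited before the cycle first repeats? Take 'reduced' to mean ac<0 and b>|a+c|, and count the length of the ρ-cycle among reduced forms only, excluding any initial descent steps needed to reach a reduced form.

D = 221, ⌊√D⌋ = 14
river: ρ → (5,9,-7)
river: ρ → (-7,5,7)
river: ρ → (7,9,-5)
river: ρ → (-5,11,5)
ρ-cycle length = 4 (tail of 0 descent steps not counted)

4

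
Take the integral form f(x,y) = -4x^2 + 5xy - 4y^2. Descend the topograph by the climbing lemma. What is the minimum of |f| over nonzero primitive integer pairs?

translate: b→3 (≡-5 mod 8), so (4,-5,4)→(4,3,3)
flip: (4,3,3)→(3,-3,4)
translate: b→3 (≡-3 mod 6), so (3,-3,4)→(3,3,4)
reduced (well bottom): (3,3,4) with a≤c, −a<b≤a
well minimum |f| = |-3| = 3 (negative-definite)

3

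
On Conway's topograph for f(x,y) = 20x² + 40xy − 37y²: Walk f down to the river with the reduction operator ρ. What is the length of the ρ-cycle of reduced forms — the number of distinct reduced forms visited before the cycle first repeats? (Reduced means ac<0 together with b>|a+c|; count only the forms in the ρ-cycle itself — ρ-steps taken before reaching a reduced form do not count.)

D = 4560, ⌊√D⌋ = 67
river: ρ → (-37,34,23)
river: ρ → (23,58,-13)
river: ρ → (-13,46,47)
river: ρ → (47,48,-12)
river: ρ → (-12,48,47)
river: ρ → (47,46,-13)
river: ρ → (-13,58,23)
river: ρ → (23,34,-37)
river: ρ → (-37,40,20)
river: ρ → (20,40,-37)
ρ-cycle length = 10 (tail of 0 descent steps not counted)

10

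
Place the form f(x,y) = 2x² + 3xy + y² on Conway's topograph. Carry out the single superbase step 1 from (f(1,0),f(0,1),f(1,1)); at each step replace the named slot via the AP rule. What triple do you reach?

start (2,1,6) = (f(1,0),f(0,1),f(1,1))
replace slot 1: 2·(1+6) − 2 = 12 → (12,1,6)

12,1,6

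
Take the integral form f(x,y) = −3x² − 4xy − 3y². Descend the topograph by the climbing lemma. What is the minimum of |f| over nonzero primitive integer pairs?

translate: b→-2 (≡4 mod 6), so (3,4,3)→(3,-2,2)
flip: (3,-2,2)→(2,2,3)
reduced (well bottom): (2,2,3) with a≤c, −a<b≤a
well minimum |f| = |-2| = 2 (negative-definite)

2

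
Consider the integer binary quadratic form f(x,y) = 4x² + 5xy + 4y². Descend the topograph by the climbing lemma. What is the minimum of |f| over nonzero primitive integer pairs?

translate: b→-3 (≡5 mod 8), so (4,5,4)→(4,-3,3)
flip: (4,-3,3)→(3,3,4)
reduced (well bottom): (3,3,4) with a≤c, −a<b≤a
well minimum = a = 3

3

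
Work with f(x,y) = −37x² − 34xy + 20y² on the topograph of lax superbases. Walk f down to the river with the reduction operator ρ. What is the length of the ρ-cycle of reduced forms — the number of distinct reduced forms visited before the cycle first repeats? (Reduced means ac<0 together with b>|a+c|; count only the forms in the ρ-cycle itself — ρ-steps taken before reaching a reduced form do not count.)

D = 4116, ⌊√D⌋ = 64
descent: ρ → (20,34,-37)  [lands on river]
river: ρ → (-37,40,17)
river: ρ → (17,62,-4)
river: ρ → (-4,58,47)
river: ρ → (47,36,-15)
river: ρ → (-15,54,20)
river: ρ → (20,26,-43)
river: ρ → (-43,60,3)
river: ρ → (3,60,-43)
river: ρ → (-43,26,20)
river: ρ → (20,54,-15)
river: ρ → (-15,36,47)
river: ρ → (47,58,-4)
river: ρ → (-4,62,17)
river: ρ → (17,40,-37)
river: ρ → (-37,34,20)
river: ρ → (20,46,-25)
river: ρ → (-25,54,12)
river: ρ → (12,42,-49)
river: ρ → (-49,56,5)
river: ρ → (5,64,-1)
river: ρ → (-1,64,5)
river: ρ → (5,56,-49)
river: ρ → (-49,42,12)
river: ρ → (12,54,-25)
river: ρ → (-25,46,20)
ρ-cycle length = 26 (tail of 1 descent step not counted)

26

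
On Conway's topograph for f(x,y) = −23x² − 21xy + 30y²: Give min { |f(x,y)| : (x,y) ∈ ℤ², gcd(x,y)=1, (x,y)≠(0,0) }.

descent: ρ → (30,21,-23)  [lands on river]
river: ρ → (-23,25,28)
river: ρ → (28,31,-20)
river: ρ → (-20,49,10)
river: ρ → (10,51,-15)
river: ρ → (-15,39,28)
river: ρ → (28,17,-26)
river: ρ → (-26,35,19)
river: ρ → (19,41,-20)
river: ρ → (-20,39,21)
river: ρ → (21,45,-14)
river: ρ → (-14,39,30)
closes: descent 1, river 12
min |a| on river = 10

10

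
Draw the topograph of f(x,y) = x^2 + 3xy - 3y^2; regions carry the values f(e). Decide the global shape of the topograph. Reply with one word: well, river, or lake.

D = b²−4ac = 3² − 4·1·(-3) = 21
D > 0 non-square ⇒ indefinite ⇒ periodic river

river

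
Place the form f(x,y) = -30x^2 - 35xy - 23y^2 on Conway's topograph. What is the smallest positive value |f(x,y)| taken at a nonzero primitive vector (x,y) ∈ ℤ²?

translate: b→-25 (≡35 mod 60), so (30,35,23)→(30,-25,18)
flip: (30,-25,18)→(18,25,30)
translate: b→-11 (≡25 mod 36), so (18,25,30)→(18,-11,23)
reduced (well bottom): (18,-11,23) with a≤c, −a<b≤a
well minimum |f| = |-18| = 18 (negative-definite)

18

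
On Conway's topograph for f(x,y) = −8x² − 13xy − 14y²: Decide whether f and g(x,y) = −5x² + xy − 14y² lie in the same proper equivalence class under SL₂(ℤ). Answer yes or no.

D₁ = -279, D₂ = -279
f is negative-definite; reduce −f:
−f: translate: b→-3 (≡13 mod 16), so (8,13,14)→(8,-3,9)
−f: reduced (well bottom): (8,-3,9) with a≤c, −a<b≤a
flip sign back: reduced form of f is (-8,3,-9)
g is negative-definite; reduce −g:
−g: reduced (well bottom): (5,-1,14) with a≤c, −a<b≤a
flip sign back: reduced form of g is (-5,1,-14)
reduced forms (-8, 3, -9) vs (-5, 1, -14) ⇒ inequivalent

no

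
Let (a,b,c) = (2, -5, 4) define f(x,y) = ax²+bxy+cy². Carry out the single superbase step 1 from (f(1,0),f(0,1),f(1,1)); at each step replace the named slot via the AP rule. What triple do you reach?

start (2,4,1) = (f(1,0),f(0,1),f(1,1))
replace slot 1: 2·(4+1) − 2 = 8 → (8,4,1)

8,4,1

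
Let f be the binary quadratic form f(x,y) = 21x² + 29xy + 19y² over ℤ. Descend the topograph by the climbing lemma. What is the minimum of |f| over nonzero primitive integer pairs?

translate: b→-13 (≡29 mod 42), so (21,29,19)→(21,-13,11)
flip: (21,-13,11)→(11,13,21)
translate: b→-9 (≡13 mod 22), so (11,13,21)→(11,-9,19)
reduced (well bottom): (11,-9,19) with a≤c, −a<b≤a
well minimum = a = 11

11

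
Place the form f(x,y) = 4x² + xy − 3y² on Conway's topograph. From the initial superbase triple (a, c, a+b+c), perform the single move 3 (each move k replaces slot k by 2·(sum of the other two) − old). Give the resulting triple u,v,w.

start (4,-3,2) = (f(1,0),f(0,1),f(1,1))
replace slot 3: 2·(4+(-3)) − 2 = 0 → (4,-3,0)

4,-3,0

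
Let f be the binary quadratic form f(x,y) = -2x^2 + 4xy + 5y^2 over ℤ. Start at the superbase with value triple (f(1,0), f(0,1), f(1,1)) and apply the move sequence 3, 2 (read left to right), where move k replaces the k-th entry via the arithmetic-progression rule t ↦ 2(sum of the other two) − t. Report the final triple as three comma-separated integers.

start (-2,5,7) = (f(1,0),f(0,1),f(1,1))
replace slot 3: 2·((-2)+5) − 7 = -1 → (-2,5,-1)
replace slot 2: 2·((-2)+(-1)) − 5 = -11 → (-2,-11,-1)

-2,-11,-1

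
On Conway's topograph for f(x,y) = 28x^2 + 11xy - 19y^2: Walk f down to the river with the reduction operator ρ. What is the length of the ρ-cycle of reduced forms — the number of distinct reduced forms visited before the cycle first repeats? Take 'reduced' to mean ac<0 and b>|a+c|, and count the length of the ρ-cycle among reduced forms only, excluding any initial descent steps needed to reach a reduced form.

D = 2249, ⌊√D⌋ = 47
river: ρ → (-19,27,20)
river: ρ → (20,13,-26)
river: ρ → (-26,39,7)
river: ρ → (7,45,-8)
river: ρ → (-8,35,32)
river: ρ → (32,29,-11)
river: ρ → (-11,37,20)
river: ρ → (20,43,-5)
river: ρ → (-5,47,2)
river: ρ → (2,45,-28)
river: ρ → (-28,11,19)
river: ρ → (19,27,-20)
river: ρ → (-20,13,26)
river: ρ → (26,39,-7)
river: ρ → (-7,45,8)
river: ρ → (8,35,-32)
river: ρ → (-32,29,11)
river: ρ → (11,37,-20)
river: ρ → (-20,43,5)
river: ρ → (5,47,-2)
river: ρ → (-2,45,28)
river: ρ → (28,11,-19)
ρ-cycle length = 22 (tail of 0 descent steps not counted)

22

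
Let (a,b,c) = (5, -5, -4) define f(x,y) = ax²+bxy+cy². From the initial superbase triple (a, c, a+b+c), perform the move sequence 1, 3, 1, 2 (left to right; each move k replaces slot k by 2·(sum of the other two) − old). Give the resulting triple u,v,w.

start (5,-4,-4) = (f(1,0),f(0,1),f(1,1))
replace slot 1: 2·((-4)+(-4)) − 5 = -21 → (-21,-4,-4)
replace slot 3: 2·((-21)+(-4)) − (-4) = -46 → (-21,-4,-46)
replace slot 1: 2·((-4)+(-46)) − (-21) = -79 → (-79,-4,-46)
replace slot 2: 2·((-79)+(-46)) − (-4) = -246 → (-79,-246,-46)

-79,-246,-46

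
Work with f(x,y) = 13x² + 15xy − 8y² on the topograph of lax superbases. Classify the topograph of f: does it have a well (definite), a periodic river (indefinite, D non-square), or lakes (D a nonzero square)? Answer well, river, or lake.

D = b²−4ac = 15² − 4·13·(-8) = 641
D > 0 non-square ⇒ indefinite ⇒ periodic river

river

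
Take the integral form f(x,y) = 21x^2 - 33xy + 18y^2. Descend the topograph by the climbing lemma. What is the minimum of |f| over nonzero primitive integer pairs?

translate: b→9 (≡-33 mod 42), so (21,-33,18)→(21,9,6)
flip: (21,9,6)→(6,-9,21)
translate: b→3 (≡-9 mod 12), so (6,-9,21)→(6,3,18)
reduced (well bottom): (6,3,18) with a≤c, −a<b≤a
well minimum = a = 6

6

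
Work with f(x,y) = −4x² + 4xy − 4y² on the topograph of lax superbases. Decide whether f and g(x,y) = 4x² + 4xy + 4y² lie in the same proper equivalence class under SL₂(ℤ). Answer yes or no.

D₁ = -48, D₂ = -48
f is negative-definite; reduce −f:
−f: translate: b→4 (≡-4 mod 8), so (4,-4,4)→(4,4,4)
−f: reduced (well bottom): (4,4,4) with a≤c, −a<b≤a
flip sign back: reduced form of f is (-4,-4,-4)
g: reduced (well bottom): (4,4,4) with a≤c, −a<b≤a
reduced forms (-4, -4, -4) vs (4, 4, 4) ⇒ inequivalent

no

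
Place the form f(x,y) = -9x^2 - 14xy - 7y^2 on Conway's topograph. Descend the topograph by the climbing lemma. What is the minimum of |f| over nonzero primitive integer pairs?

translate: b→-4 (≡14 mod 18), so (9,14,7)→(9,-4,2)
flip: (9,-4,2)→(2,4,9)
translate: b→0 (≡4 mod 4), so (2,4,9)→(2,0,7)
reduced (well bottom): (2,0,7) with a≤c, −a<b≤a
well minimum |f| = |-2| = 2 (negative-definite)

2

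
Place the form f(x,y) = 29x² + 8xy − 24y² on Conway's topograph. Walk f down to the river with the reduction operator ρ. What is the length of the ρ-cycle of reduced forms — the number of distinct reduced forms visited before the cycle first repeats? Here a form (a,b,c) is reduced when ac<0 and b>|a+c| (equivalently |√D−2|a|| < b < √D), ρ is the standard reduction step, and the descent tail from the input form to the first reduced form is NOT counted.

D = 2848, ⌊√D⌋ = 53
river: ρ → (-24,40,13)
river: ρ → (13,38,-27)
river: ρ → (-27,16,24)
river: ρ → (24,32,-19)
river: ρ → (-19,44,12)
river: ρ → (12,52,-3)
river: ρ → (-3,50,29)
river: ρ → (29,8,-24)
ρ-cycle length = 8 (tail of 0 descent steps not counted)

8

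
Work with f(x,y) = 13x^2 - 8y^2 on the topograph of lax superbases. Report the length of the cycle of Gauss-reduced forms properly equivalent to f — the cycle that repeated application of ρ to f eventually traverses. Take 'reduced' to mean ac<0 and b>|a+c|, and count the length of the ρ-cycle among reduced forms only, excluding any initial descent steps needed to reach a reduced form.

D = 416, ⌊√D⌋ = 20
descent: ρ → (-8,16,5)  [lands on river]
river: ρ → (5,14,-11)
river: ρ → (-11,8,8)
river: ρ → (8,8,-11)
river: ρ → (-11,14,5)
river: ρ → (5,16,-8)
ρ-cycle length = 6 (tail of 1 descent step not counted)

6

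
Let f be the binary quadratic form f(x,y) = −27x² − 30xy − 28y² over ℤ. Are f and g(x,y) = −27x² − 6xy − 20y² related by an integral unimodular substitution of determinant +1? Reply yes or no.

D₁ = -2124, D₂ = -2124
f is negative-definite; reduce −f:
−f: translate: b→-24 (≡30 mod 54), so (27,30,28)→(27,-24,25)
−f: flip: (27,-24,25)→(25,24,27)
−f: reduced (well bottom): (25,24,27) with a≤c, −a<b≤a
flip sign back: reduced form of f is (-25,-24,-27)
g is negative-definite; reduce −g:
−g: flip: (27,6,20)→(20,-6,27)
−g: reduced (well bottom): (20,-6,27) with a≤c, −a<b≤a
flip sign back: reduced form of g is (-20,6,-27)
reduced forms (-25, -24, -27) vs (-20, 6, -27) ⇒ inequivalent

no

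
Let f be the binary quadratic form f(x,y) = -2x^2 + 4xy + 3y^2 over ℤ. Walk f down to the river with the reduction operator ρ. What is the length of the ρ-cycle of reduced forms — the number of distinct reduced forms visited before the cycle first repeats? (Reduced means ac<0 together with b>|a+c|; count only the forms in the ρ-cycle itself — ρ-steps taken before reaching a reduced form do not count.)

D = 40, ⌊√D⌋ = 6
river: ρ → (3,2,-3)
river: ρ → (-3,4,2)
river: ρ → (2,4,-3)
river: ρ → (-3,2,3)
river: ρ → (3,4,-2)
river: ρ → (-2,4,3)
ρ-cycle length = 6 (tail of 0 descent steps not counted)

6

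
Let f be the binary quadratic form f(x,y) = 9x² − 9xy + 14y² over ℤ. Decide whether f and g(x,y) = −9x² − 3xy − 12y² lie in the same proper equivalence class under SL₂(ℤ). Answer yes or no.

D₁ = -423, D₂ = -423
f: translate: b→9 (≡-9 mod 18), so (9,-9,14)→(9,9,14)
f: reduced (well bottom): (9,9,14) with a≤c, −a<b≤a
g is negative-definite; reduce −g:
−g: reduced (well bottom): (9,3,12) with a≤c, −a<b≤a
flip sign back: reduced form of g is (-9,-3,-12)
reduced forms (9, 9, 14) vs (-9, -3, -12) ⇒ inequivalent

no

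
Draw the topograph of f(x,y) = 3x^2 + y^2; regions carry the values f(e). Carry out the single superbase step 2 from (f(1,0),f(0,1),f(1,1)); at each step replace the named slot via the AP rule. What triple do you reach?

start (3,1,4) = (f(1,0),f(0,1),f(1,1))
replace slot 2: 2·(3+4) − 1 = 13 → (3,13,4)

3,13,4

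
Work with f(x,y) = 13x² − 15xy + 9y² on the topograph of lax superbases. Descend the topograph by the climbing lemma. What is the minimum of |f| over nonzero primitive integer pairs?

translate: b→11 (≡-15 mod 26), so (13,-15,9)→(13,11,7)
flip: (13,11,7)→(7,-11,13)
translate: b→3 (≡-11 mod 14), so (7,-11,13)→(7,3,9)
reduced (well bottom): (7,3,9) with a≤c, −a<b≤a
well minimum = a = 7

7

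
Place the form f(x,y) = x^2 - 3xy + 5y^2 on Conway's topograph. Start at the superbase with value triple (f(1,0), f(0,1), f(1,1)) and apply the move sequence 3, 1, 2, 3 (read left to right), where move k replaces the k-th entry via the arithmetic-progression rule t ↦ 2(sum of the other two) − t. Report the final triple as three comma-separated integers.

start (1,5,3) = (f(1,0),f(0,1),f(1,1))
replace slot 3: 2·(1+5) − 3 = 9 → (1,5,9)
replace slot 1: 2·(5+9) − 1 = 27 → (27,5,9)
replace slot 2: 2·(27+9) − 5 = 67 → (27,67,9)
replace slot 3: 2·(27+67) − 9 = 179 → (27,67,179)

27,67,179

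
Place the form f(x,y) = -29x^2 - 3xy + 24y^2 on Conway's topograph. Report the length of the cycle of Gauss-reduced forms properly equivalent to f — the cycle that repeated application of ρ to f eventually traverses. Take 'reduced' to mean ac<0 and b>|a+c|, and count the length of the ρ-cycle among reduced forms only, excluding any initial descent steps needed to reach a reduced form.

D = 2793, ⌊√D⌋ = 52
descent: ρ → (24,51,-2)  [lands on river]
river: ρ → (-2,49,49)
river: ρ → (49,49,-2)
river: ρ → (-2,51,24)
river: ρ → (24,45,-8)
river: ρ → (-8,51,6)
river: ρ → (6,45,-32)
river: ρ → (-32,19,19)
river: ρ → (19,19,-32)
river: ρ → (-32,45,6)
river: ρ → (6,51,-8)
river: ρ → (-8,45,24)
ρ-cycle length = 12 (tail of 1 descent step not counted)

12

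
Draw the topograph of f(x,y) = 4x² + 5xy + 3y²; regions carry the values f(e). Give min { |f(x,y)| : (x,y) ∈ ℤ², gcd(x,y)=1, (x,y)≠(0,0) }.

translate: b→-3 (≡5 mod 8), so (4,5,3)→(4,-3,2)
flip: (4,-3,2)→(2,3,4)
translate: b→-1 (≡3 mod 4), so (2,3,4)→(2,-1,3)
reduced (well bottom): (2,-1,3) with a≤c, −a<b≤a
well minimum = a = 2

2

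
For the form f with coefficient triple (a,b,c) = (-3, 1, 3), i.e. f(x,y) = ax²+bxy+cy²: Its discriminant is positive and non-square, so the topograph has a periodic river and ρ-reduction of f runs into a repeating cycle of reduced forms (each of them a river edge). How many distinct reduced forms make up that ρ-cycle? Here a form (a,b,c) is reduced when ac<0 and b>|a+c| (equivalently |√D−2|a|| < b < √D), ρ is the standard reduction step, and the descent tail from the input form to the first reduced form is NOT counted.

D = 37, ⌊√D⌋ = 6
river: ρ → (3,5,-1)
river: ρ → (-1,5,3)
river: ρ → (3,1,-3)
river: ρ → (-3,5,1)
river: ρ → (1,5,-3)
river: ρ → (-3,1,3)
ρ-cycle length = 6 (tail of 0 descent steps not counted)

6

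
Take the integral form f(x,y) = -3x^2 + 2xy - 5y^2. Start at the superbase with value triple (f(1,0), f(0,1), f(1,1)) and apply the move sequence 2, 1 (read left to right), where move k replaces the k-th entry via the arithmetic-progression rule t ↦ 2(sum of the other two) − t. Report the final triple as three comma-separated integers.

start (-3,-5,-6) = (f(1,0),f(0,1),f(1,1))
replace slot 2: 2·((-3)+(-6)) − (-5) = -13 → (-3,-13,-6)
replace slot 1: 2·((-13)+(-6)) − (-3) = -35 → (-35,-13,-6)

-35,-13,-6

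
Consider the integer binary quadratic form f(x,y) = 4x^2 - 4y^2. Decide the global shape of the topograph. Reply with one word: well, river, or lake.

D = b²−4ac = 0² − 4·4·(-4) = 64
D = 8² is a perfect square ⇒ form factors over ℤ ⇒ lakes

lake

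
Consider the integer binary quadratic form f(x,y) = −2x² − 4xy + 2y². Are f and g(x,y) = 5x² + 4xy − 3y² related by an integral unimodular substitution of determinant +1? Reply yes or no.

D₁ = 32, D₂ = 76
discriminants differ ⇒ not SL₂(ℤ)-equivalent

no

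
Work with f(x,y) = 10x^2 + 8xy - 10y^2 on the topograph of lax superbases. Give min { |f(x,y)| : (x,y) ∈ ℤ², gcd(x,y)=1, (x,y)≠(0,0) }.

river: ρ → (-10,12,8)
river: ρ → (8,20,-2)
river: ρ → (-2,20,8)
river: ρ → (8,12,-10)
river: ρ → (-10,8,10)
river: ρ → (10,12,-8)
river: ρ → (-8,20,2)
river: ρ → (2,20,-8)
river: ρ → (-8,12,10)
river: ρ → (10,8,-10)
closes: descent 0, river 10
min |a| on river = 2

2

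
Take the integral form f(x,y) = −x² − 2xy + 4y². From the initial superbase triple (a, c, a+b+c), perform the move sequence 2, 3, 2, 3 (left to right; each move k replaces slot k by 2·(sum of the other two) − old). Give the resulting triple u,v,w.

start (-1,4,1) = (f(1,0),f(0,1),f(1,1))
replace slot 2: 2·((-1)+1) − 4 = -4 → (-1,-4,1)
replace slot 3: 2·((-1)+(-4)) − 1 = -11 → (-1,-4,-11)
replace slot 2: 2·((-1)+(-11)) − (-4) = -20 → (-1,-20,-11)
replace slot 3: 2·((-1)+(-20)) − (-11) = -31 → (-1,-20,-31)

-1,-20,-31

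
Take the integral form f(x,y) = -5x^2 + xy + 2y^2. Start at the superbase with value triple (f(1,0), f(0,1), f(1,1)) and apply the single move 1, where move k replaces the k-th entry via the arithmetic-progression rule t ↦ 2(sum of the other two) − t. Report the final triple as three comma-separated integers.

start (-5,2,-2) = (f(1,0),f(0,1),f(1,1))
replace slot 1: 2·(2+(-2)) − (-5) = 5 → (5,2,-2)

5,2,-2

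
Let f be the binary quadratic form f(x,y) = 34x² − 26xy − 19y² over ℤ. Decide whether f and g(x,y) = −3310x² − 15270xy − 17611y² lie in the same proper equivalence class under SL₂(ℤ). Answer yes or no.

D₁ = 3260, D₂ = 3260
river cycle of f (length 12): (-19, 26, 34), (34, 42, -11), (-11, 46, 26), (26, 6, -31), (-31, 56, 1), (1, 56, -31), (-31, 6, 26), (26, 46, -11), (-11, 42, 34), (34, 26, -19), … (2 more)
river cycle of g (length 12): (-19, 26, 34), (34, 42, -11), (-11, 46, 26), (26, 6, -31), (-31, 56, 1), (1, 56, -31), (-31, 6, 26), (26, 46, -11), (-11, 42, 34), (34, 26, -19), … (2 more)
cycles coincide ⇒ equivalent

yes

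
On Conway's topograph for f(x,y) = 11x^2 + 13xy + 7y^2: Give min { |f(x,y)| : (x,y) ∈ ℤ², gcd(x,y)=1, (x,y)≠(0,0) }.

translate: b→-9 (≡13 mod 22), so (11,13,7)→(11,-9,5)
flip: (11,-9,5)→(5,9,11)
translate: b→-1 (≡9 mod 10), so (5,9,11)→(5,-1,7)
reduced (well bottom): (5,-1,7) with a≤c, −a<b≤a
well minimum = a = 5

5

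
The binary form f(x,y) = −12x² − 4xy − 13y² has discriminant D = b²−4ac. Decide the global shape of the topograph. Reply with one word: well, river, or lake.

D = b²−4ac = (-4)² − 4·(-12)·(-13) = -608
D < 0 ⇒ definite ⇒ every region one sign ⇒ single well

well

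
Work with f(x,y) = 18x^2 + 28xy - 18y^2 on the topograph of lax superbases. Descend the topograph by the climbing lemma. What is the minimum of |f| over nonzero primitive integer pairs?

river: ρ → (-18,44,2)
river: ρ → (2,44,-18)
river: ρ → (-18,28,18)
river: ρ → (18,44,-2)
river: ρ → (-2,44,18)
river: ρ → (18,28,-18)
closes: descent 0, river 6
min |a| on river = 2

2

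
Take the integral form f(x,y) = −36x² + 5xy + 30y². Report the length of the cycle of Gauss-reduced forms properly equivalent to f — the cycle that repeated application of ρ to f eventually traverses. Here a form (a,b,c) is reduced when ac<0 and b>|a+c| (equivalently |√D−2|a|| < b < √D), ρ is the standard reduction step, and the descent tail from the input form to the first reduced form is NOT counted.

D = 4345, ⌊√D⌋ = 65
descent: ρ → (30,55,-11)  [lands on river]
river: ρ → (-11,55,30)
river: ρ → (30,65,-1)
river: ρ → (-1,65,30)
ρ-cycle length = 4 (tail of 1 descent step not counted)

4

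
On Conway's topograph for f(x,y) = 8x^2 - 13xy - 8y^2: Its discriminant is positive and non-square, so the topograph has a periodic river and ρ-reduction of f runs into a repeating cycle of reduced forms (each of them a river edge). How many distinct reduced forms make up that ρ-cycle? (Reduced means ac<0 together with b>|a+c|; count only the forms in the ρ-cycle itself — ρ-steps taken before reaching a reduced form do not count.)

D = 425, ⌊√D⌋ = 20
descent: ρ → (-8,13,8)  [lands on river]
river: ρ → (8,19,-2)
river: ρ → (-2,17,17)
river: ρ → (17,17,-2)
river: ρ → (-2,19,8)
river: ρ → (8,13,-8)
river: ρ → (-8,19,2)
river: ρ → (2,17,-17)
river: ρ → (-17,17,2)
river: ρ → (2,19,-8)
ρ-cycle length = 10 (tail of 1 descent step not counted)

10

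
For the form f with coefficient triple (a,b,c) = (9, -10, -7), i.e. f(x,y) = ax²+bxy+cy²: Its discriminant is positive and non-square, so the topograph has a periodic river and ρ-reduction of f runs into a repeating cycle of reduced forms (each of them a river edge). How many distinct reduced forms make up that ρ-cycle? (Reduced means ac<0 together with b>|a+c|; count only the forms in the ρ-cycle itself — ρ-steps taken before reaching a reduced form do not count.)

D = 352, ⌊√D⌋ = 18
descent: ρ → (-7,10,9)  [lands on river]
river: ρ → (9,8,-8)
river: ρ → (-8,8,9)
river: ρ → (9,10,-7)
river: ρ → (-7,18,1)
river: ρ → (1,18,-7)
ρ-cycle length = 6 (tail of 1 descent step not counted)

6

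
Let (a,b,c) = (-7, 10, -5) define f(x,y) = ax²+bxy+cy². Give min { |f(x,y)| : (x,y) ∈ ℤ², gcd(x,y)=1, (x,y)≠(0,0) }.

translate: b→4 (≡-10 mod 14), so (7,-10,5)→(7,4,2)
flip: (7,4,2)→(2,-4,7)
translate: b→0 (≡-4 mod 4), so (2,-4,7)→(2,0,5)
reduced (well bottom): (2,0,5) with a≤c, −a<b≤a
well minimum |f| = |-2| = 2 (negative-definite)

2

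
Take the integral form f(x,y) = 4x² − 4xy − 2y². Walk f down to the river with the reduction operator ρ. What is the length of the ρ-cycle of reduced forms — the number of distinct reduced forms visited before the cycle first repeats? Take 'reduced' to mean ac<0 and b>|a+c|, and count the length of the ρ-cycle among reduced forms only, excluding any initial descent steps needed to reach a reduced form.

D = 48, ⌊√D⌋ = 6
descent: ρ → (-2,4,4)  [lands on river]
river: ρ → (4,4,-2)
ρ-cycle length = 2 (tail of 1 descent step not counted)

2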